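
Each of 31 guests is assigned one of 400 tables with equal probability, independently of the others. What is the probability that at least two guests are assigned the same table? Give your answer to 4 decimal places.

0.6968

It's easier to compute the probability that all 31 are distinct.
P(all distinct) = 400/400 · 399/400 · ··· · 370/400 ≈ 0.3032.
So the probability of at least one match is 1 − 0.3032 = 0.6968.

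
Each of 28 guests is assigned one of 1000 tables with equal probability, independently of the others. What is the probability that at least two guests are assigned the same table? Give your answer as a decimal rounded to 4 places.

0.3172

It's easier to compute the probability that all 28 are distinct.
P(all distinct) = 1000/1000 · 999/1000 · ··· · 973/1000 ≈ 0.6828.
So the probability of at least one match is 1 − 0.6828 = 0.3172.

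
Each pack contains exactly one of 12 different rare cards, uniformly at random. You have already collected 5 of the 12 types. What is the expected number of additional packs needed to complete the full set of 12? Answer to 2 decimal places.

Starting from 5 distinct types, each trial gives a new one with probability (12−i)/12 when i types are held, so the wait for the next new type is 12/(12−i).
E = 12/7 + 12/6 + 12/5 + 12/4 + 12/3 + 12/2 + 12/1 = 1089/35 ≈ 31.11.

31.11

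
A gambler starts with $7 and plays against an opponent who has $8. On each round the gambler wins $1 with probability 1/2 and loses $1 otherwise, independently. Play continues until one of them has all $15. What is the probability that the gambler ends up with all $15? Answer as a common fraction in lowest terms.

With a fair step, P(i) = ½P(i−1) + ½P(i+1) with P(0)=0, P(15)=1 has the linear solution P(i) = i/15.
P(7) = 7/15.

7/15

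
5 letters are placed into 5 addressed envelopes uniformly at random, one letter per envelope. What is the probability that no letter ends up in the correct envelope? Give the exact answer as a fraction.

This is the derangement probability: permutations of 5 with no fixed point.
D(5) = 5! · (1 − 1/1! + 1/2! − ··· + (−1)^5/5!) = 44.
P = 44/120 = 11/30.

11/30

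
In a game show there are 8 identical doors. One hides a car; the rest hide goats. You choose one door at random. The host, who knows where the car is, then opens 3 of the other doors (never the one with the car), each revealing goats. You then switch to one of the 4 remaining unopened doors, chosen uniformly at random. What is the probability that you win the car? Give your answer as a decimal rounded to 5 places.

0.21875

Your original door holds the car with probability 1/8, so the other 7 collectively hold it with probability 7/8.
The host can always find 3 empty doors to open, so the reveals don't change that 7/8; it is now spread over the 4 remaining unopened doors.
P(win by switching) = (7/8) · (1/4) = 7/32 ≈ 0.21875.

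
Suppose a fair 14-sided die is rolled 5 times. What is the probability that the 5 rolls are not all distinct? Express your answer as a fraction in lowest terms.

2657/4802

P(all 5 different) = 14/14 · 13/14 · ··· · 10/14 = 2145/4802.
P(at least two equal) = 1 − 2145/4802 = 2657/4802.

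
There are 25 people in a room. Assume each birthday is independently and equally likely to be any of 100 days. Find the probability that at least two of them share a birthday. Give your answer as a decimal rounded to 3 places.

It's easier to compute the probability that all 25 are distinct.
P(all distinct) = 100/100 · 99/100 · ··· · 76/100 ≈ 0.038.
So the probability of at least one match is 1 − 0.038 = 0.962.

0.962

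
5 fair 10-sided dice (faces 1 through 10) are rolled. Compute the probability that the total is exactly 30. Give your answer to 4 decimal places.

0.0563

There are 10^5 = 100000 equally likely outcomes.
The number of ordered 5-tuples from {1,…,10} summing to 30 is 5631.
P(sum = 30) = 5631/100000 ≈ 0.0563.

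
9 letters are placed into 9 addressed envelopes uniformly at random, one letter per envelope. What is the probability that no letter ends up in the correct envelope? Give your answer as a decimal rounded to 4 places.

This is the derangement probability: permutations of 9 with no fixed point.
D(9) = 9! · (1 − 1/1! + 1/2! − ··· + (−1)^9/9!) = 133496.
P = 133496/362880 = 16687/45360 ≈ 0.3679.

0.3679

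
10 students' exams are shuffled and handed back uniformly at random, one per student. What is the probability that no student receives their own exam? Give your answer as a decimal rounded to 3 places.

This is the derangement probability: permutations of 10 with no fixed point.
D(10) = 10! · (1 − 1/1! + 1/2! − ··· + (−1)^10/10!) = 1334961.
P = 1334961/3628800 = 16481/44800 ≈ 0.368.

0.368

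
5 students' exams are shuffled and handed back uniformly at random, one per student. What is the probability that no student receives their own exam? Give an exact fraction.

This is the derangement probability: permutations of 5 with no fixed point.
D(5) = 5! · (1 − 1/1! + 1/2! − ··· + (−1)^5/5!) = 44.
P = 44/120 = 11/30.

11/30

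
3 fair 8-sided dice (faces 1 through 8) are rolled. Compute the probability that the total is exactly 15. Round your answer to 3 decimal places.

There are 8^3 = 512 equally likely outcomes.
The number of ordered 3-tuples from {1,…,8} summing to 15 is 46.
P(sum = 15) = 46/512 = 23/256 ≈ 0.090.

0.090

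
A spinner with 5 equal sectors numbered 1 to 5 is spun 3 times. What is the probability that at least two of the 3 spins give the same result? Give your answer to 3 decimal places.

P(all 3 different) = 5/5 · 4/5 · ··· · 3/5 ≈ 0.480.
P(at least two equal) = 1 − 0.480 = 0.520.

0.520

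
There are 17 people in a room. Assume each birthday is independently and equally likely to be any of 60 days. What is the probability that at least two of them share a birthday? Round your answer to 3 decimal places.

0.919

It's easier to compute the probability that all 17 are distinct.
P(all distinct) = 60/60 · 59/60 · ··· · 44/60 ≈ 0.081.
So the probability of at least one match is 1 − 0.081 = 0.919.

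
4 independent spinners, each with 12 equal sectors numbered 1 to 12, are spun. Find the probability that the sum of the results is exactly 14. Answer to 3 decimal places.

0.014

There are 12^4 = 20736 equally likely outcomes.
The number of ordered 4-tuples from {1,…,12} summing to 14 is 286.
P(sum = 14) = 286/20736 = 143/10368 ≈ 0.014.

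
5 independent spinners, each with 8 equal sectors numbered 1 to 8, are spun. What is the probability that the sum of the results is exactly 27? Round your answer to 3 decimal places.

0.053

There are 8^5 = 32768 equally likely outcomes.
The number of ordered 5-tuples from {1,…,8} summing to 27 is 1750.
P(sum = 27) = 1750/32768 = 875/16384 ≈ 0.053.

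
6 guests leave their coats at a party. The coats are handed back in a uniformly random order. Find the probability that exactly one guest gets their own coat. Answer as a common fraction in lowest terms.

Choose which one is fixed: C(6,1) = 6 ways.
The remaining 5 must have no fixed point: D(5) = 44.
P = 6·44/720 = 11/30.

11/30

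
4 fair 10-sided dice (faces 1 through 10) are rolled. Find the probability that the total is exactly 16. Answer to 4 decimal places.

There are 10^4 = 10000 equally likely outcomes.
The number of ordered 4-tuples from {1,…,10} summing to 16 is 415.
P(sum = 16) = 415/10000 = 83/2000 ≈ 0.0415.

0.0415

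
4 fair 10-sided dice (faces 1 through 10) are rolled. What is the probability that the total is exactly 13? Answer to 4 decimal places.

There are 10^4 = 10000 equally likely outcomes.
The number of ordered 4-tuples from {1,…,10} summing to 13 is 220.
P(sum = 13) = 220/10000 = 11/500 ≈ 0.0220.

0.0220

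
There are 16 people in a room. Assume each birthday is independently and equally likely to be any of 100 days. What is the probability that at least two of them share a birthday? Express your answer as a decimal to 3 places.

0.718

It's easier to compute the probability that all 16 are distinct.
P(all distinct) = 100/100 · 99/100 · ··· · 85/100 ≈ 0.282.
So the probability of at least one match is 1 − 0.282 = 0.718.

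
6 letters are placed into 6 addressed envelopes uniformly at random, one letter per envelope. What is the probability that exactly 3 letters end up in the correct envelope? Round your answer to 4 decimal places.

0.0556

Choose which 3 of the 6 are fixed: C(6,3) = 20 ways.
The remaining 3 must have no fixed point: D(3) = 2.
P = 20·2/720 = 1/18 ≈ 0.0556.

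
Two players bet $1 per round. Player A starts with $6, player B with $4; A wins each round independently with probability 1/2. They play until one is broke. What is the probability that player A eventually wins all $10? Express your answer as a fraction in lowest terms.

With a fair step, P(i) = ½P(i−1) + ½P(i+1) with P(0)=0, P(10)=1 has the linear solution P(i) = i/10.
P(6) = 6/10 = 3/5.

3/5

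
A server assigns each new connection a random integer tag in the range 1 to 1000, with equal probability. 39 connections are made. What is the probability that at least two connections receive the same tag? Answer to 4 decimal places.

It's easier to compute the probability that all 39 are distinct.
P(all distinct) = 1000/1000 · 999/1000 · ··· · 962/1000 ≈ 0.4720.
So the probability of at least one match is 1 − 0.4720 = 0.5280.

0.5280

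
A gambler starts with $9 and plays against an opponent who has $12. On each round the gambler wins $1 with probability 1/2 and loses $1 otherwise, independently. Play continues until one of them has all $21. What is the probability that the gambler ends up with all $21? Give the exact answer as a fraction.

3/7

With a fair step, P(i) = ½P(i−1) + ½P(i+1) with P(0)=0, P(21)=1 has the linear solution P(i) = i/21.
P(9) = 9/21 = 3/7.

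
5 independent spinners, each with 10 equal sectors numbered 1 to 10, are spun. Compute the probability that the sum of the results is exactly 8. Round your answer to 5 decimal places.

There are 10^5 = 100000 equally likely outcomes.
The number of ordered 5-tuples from {1,…,10} summing to 8 is 35.
P(sum = 8) = 35/100000 = 7/20000 ≈ 0.00035.

0.00035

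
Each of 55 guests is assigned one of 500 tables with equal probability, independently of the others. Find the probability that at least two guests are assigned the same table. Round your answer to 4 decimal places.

It's easier to compute the probability that all 55 are distinct.
P(all distinct) = 500/500 · 499/500 · ··· · 446/500 ≈ 0.0458.
So the probability of at least one match is 1 − 0.0458 = 0.9542.

0.9542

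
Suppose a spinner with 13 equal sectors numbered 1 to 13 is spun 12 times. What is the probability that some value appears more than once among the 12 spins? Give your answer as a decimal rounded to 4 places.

P(all 12 different) = 13/13 · 12/13 · ··· · 2/13 ≈ 0.0003.
P(at least two equal) = 1 − 0.0003 = 0.9997.

0.9997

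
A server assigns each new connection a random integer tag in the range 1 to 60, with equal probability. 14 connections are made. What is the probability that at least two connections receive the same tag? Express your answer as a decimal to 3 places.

0.807

It's easier to compute the probability that all 14 are distinct.
P(all distinct) = 60/60 · 59/60 · ··· · 47/60 ≈ 0.193.
So the probability of at least one match is 1 − 0.193 = 0.807.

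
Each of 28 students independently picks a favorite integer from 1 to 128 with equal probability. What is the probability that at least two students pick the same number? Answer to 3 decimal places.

0.959

It's easier to compute the probability that all 28 are distinct.
P(all distinct) = 128/128 · 127/128 · ··· · 101/128 ≈ 0.041.
So the probability of at least one match is 1 − 0.041 = 0.959.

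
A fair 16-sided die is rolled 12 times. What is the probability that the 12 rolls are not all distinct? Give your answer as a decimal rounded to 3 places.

0.997

P(all 12 different) = 16/16 · 15/16 · ··· · 5/16 ≈ 0.003.
P(at least two equal) = 1 − 0.003 = 0.997.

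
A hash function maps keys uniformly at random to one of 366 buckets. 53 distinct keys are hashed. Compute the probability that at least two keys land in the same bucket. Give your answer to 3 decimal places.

It's easier to compute the probability that all 53 are distinct.
P(all distinct) = 366/366 · 365/366 · ··· · 314/366 ≈ 0.019.
So the probability of at least one match is 1 − 0.019 = 0.981.

0.981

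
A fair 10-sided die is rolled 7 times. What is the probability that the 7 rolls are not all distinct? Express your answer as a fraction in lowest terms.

P(all 7 different) = 10/10 · 9/10 · ··· · 4/10 = 189/3125.
P(at least two equal) = 1 − 189/3125 = 2936/3125.

2936/3125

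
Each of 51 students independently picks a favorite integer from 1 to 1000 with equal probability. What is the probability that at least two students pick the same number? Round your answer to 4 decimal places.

It's easier to compute the probability that all 51 are distinct.
P(all distinct) = 1000/1000 · 999/1000 · ··· · 950/1000 ≈ 0.2733.
So the probability of at least one match is 1 − 0.2733 = 0.7267.

0.7267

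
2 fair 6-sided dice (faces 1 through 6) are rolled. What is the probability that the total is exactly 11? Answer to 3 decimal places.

0.056

There are 6^2 = 36 equally likely outcomes.
The number of ordered 2-tuples from {1,…,6} summing to 11 is 2.
P(sum = 11) = 2/36 = 1/18 ≈ 0.056.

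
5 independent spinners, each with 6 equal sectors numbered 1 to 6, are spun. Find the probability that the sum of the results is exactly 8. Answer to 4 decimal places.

0.0045

There are 6^5 = 7776 equally likely outcomes.
The number of ordered 5-tuples from {1,…,6} summing to 8 is 35.
P(sum = 8) = 35/7776 ≈ 0.0045.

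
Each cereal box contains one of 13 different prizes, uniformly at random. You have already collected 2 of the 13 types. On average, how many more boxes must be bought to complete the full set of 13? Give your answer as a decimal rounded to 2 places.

39.26

Starting from 2 distinct types, each trial gives a new one with probability (13−i)/13 when i types are held, so the wait for the next new type is 13/(13−i).
E = 13/11 + 13/10 + 13/9 + 13/8 + 13/7 + 13/6 + 13/5 + 13/4 + 13/3 + 13/2 + 13/1 = 1088243/27720 ≈ 39.26.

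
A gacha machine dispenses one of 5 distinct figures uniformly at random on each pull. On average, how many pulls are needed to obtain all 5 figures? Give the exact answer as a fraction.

After i distinct types are collected, each trial gives a new one with probability (5−i)/5, so the expected wait for the next new type is 5/(5−i).
E = 5/5 + 5/4 + 5/3 + 5/2 + 5/1 = 137/12.

137/12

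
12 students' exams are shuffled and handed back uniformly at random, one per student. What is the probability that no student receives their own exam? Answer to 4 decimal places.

0.3679

This is the derangement probability: permutations of 12 with no fixed point.
D(12) = 12! · (1 − 1/1! + 1/2! − ··· + (−1)^12/12!) = 176214841.
P = 176214841/479001600 = 16019531/43545600 ≈ 0.3679.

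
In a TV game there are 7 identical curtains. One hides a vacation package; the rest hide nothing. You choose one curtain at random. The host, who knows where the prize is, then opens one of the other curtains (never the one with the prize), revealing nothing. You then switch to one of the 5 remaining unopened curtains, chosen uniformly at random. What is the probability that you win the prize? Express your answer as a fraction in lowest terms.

6/35

Your original curtain holds the prize with probability 1/7, so the other 6 collectively hold it with probability 6/7.
The host can always find an empty curtain to open, so this doesn't change that 6/7; it is now spread over the 5 remaining unopened curtains.
P(win by switching) = (6/7) · (1/5) = 6/35.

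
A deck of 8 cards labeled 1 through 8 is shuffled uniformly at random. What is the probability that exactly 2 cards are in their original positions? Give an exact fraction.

53/288

Choose which 2 of the 8 are fixed: C(8,2) = 28 ways.
The remaining 6 must have no fixed point: D(6) = 265.
P = 28·265/40320 = 53/288.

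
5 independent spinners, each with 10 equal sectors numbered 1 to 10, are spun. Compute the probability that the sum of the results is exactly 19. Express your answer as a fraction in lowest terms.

271/10000

There are 10^5 = 100000 equally likely outcomes.
The number of ordered 5-tuples from {1,…,10} summing to 19 is 2710.
P(sum = 19) = 2710/100000 = 271/10000.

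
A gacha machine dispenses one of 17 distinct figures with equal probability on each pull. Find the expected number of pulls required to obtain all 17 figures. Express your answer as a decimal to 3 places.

After i distinct types are collected, each trial gives a new one with probability (17−i)/17, so the expected wait for the next new type is 17/(17−i).
E = 17/17 + 17/16 + 17/15 + 17/14 + 17/13 + 17/12 + 17/11 + 17/10 + 17/9 + 17/8 + 17/7 + 17/6 + 17/5 + 17/4 + 17/3 + 17/2 + 17/1 = 42142223/720720 ≈ 58.472.

58.472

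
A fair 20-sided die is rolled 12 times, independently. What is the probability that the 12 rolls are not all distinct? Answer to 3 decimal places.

P(all 12 different) = 20/20 · 19/20 · ··· · 9/20 ≈ 0.015.
P(at least two equal) = 1 − 0.015 = 0.985.

0.985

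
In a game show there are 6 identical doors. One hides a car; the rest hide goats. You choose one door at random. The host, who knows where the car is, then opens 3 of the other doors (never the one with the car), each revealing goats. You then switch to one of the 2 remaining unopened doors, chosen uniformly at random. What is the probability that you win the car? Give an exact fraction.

Your original door holds the car with probability 1/6, so the other 5 collectively hold it with probability 5/6.
The host can always find 3 empty doors to open, so the reveals don't change that 5/6; it is now spread over the 2 remaining unopened doors.
P(win by switching) = (5/6) · (1/2) = 5/12.

5/12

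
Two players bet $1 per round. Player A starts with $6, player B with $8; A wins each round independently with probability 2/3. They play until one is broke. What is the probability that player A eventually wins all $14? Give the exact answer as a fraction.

Let r = q/p = (1/3)/(2/3) = 1/2. The recurrence P(i) = p·P(i+1) + q·P(i−1) with P(0)=0, P(14)=1 gives P(i) = (1 − r^i)/(1 − r^14).
P(6) = (1 − (1/2)^6) / (1 − (1/2)^14) = 5376/5461.

5376/5461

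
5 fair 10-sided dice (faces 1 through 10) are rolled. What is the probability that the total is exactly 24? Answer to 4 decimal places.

There are 10^5 = 100000 equally likely outcomes.
The number of ordered 5-tuples from {1,…,10} summing to 24 is 5280.
P(sum = 24) = 5280/100000 = 33/625 ≈ 0.0528.

0.0528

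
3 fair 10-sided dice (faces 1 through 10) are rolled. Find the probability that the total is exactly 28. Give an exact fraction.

There are 10^3 = 1000 equally likely outcomes.
The number of ordered 3-tuples from {1,…,10} summing to 28 is 6.
P(sum = 28) = 6/1000 = 3/500.

3/500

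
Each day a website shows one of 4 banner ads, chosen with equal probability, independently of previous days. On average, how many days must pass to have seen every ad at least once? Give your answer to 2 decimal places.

After i distinct types are collected, each trial gives a new one with probability (4−i)/4, so the expected wait for the next new type is 4/(4−i).
E = 4/4 + 4/3 + 4/2 + 4/1 = 25/3 ≈ 8.33.

8.33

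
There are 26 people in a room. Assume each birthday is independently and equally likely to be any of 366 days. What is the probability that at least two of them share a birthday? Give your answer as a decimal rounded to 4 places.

It's easier to compute the probability that all 26 are distinct.
P(all distinct) = 366/366 · 365/366 · ··· · 341/366 ≈ 0.4028.
So the probability of at least one match is 1 − 0.4028 = 0.5972.

0.5972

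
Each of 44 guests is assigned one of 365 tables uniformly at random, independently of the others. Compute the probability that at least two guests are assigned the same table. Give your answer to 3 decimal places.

0.933

It's easier to compute the probability that all 44 are distinct.
P(all distinct) = 365/365 · 364/365 · ··· · 322/365 ≈ 0.067.
So the probability of at least one match is 1 − 0.067 = 0.933.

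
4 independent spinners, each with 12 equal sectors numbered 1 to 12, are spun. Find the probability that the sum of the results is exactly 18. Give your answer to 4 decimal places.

0.0309

There are 12^4 = 20736 equally likely outcomes.
The number of ordered 4-tuples from {1,…,12} summing to 18 is 640.
P(sum = 18) = 640/20736 = 5/162 ≈ 0.0309.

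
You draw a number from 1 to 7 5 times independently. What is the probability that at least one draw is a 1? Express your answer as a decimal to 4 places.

0.5373

P(no draw is a 1) = (6/7)^5 ≈ 0.4627.
P(at least one) = 1 − 0.4627 = 0.5373.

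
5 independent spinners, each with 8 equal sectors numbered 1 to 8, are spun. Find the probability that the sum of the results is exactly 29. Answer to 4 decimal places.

There are 8^5 = 32768 equally likely outcomes.
The number of ordered 5-tuples from {1,…,8} summing to 29 is 1190.
P(sum = 29) = 1190/32768 = 595/16384 ≈ 0.0363.

0.0363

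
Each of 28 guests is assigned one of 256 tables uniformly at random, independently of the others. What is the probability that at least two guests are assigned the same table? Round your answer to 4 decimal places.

It's easier to compute the probability that all 28 are distinct.
P(all distinct) = 256/256 · 255/256 · ··· · 229/256 ≈ 0.2160.
So the probability of at least one match is 1 − 0.2160 = 0.7840.

0.7840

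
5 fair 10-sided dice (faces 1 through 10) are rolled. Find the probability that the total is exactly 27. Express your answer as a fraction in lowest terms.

There are 10^5 = 100000 equally likely outcomes.
The number of ordered 5-tuples from {1,…,10} summing to 27 is 6000.
P(sum = 27) = 6000/100000 = 3/50.

3/50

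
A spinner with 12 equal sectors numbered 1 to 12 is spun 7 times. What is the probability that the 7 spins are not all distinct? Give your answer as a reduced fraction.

3071/3456

P(all 7 different) = 12/12 · 11/12 · ··· · 6/12 = 385/3456.
P(at least two equal) = 1 − 385/3456 = 3071/3456.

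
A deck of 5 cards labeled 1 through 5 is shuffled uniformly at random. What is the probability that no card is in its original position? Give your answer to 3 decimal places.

This is the derangement probability: permutations of 5 with no fixed point.
D(5) = 5! · (1 − 1/1! + 1/2! − ··· + (−1)^5/5!) = 44.
P = 44/120 = 11/30 ≈ 0.367.

0.367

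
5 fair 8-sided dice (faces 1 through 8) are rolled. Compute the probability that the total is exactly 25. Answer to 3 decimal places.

There are 8^5 = 32768 equally likely outcomes.
The number of ordered 5-tuples from {1,…,8} summing to 25 is 2226.
P(sum = 25) = 2226/32768 = 1113/16384 ≈ 0.068.

0.068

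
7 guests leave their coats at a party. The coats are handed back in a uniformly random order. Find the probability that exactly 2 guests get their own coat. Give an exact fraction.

Choose which 2 of the 7 are fixed: C(7,2) = 21 ways.
The remaining 5 must have no fixed point: D(5) = 44.
P = 21·44/5040 = 11/60.

11/60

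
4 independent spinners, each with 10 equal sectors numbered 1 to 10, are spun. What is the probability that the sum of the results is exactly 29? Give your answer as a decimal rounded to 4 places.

0.0348

There are 10^4 = 10000 equally likely outcomes.
The number of ordered 4-tuples from {1,…,10} summing to 29 is 348.
P(sum = 29) = 348/10000 = 87/2500 ≈ 0.0348.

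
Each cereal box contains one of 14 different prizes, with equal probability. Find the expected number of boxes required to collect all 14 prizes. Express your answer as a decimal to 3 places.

45.522

After i distinct types are collected, each trial gives a new one with probability (14−i)/14, so the expected wait for the next new type is 14/(14−i).
E = 14/14 + 14/13 + 14/12 + 14/11 + 14/10 + 14/9 + 14/8 + 14/7 + 14/6 + 14/5 + 14/4 + 14/3 + 14/2 + 14/1 = 1171733/25740 ≈ 45.522.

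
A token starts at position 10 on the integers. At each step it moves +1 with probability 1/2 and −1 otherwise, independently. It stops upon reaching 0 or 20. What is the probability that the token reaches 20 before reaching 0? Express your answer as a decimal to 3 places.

With a fair step, P(i) = ½P(i−1) + ½P(i+1) with P(0)=0, P(20)=1 has the linear solution P(i) = i/20.
P(10) = 10/20 = 1/2 ≈ 0.500.

0.500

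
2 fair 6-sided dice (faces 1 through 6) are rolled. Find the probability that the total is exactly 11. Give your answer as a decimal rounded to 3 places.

0.056

There are 6^2 = 36 equally likely outcomes.
The number of ordered 2-tuples from {1,…,6} summing to 11 is 2.
P(sum = 11) = 2/36 = 1/18 ≈ 0.056.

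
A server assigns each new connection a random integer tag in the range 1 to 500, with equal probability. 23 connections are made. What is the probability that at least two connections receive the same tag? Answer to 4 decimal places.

It's easier to compute the probability that all 23 are distinct.
P(all distinct) = 500/500 · 499/500 · ··· · 478/500 ≈ 0.5982.
So the probability of at least one match is 1 − 0.5982 = 0.4018.

0.4018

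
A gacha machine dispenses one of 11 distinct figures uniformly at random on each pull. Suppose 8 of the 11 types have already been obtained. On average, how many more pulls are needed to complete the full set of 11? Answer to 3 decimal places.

Starting from 8 distinct types, each trial gives a new one with probability (11−i)/11 when i types are held, so the wait for the next new type is 11/(11−i).
E = 11/3 + 11/2 + 11/1 = 121/6 ≈ 20.167.

20.167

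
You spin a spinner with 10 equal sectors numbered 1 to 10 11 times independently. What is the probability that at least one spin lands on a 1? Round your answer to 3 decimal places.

P(no spin lands on a 1) = (9/10)^11 ≈ 0.314.
P(at least one) = 1 − 0.314 = 0.686.

0.686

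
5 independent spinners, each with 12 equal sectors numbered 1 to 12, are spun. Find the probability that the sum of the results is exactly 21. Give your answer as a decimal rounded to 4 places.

There are 12^5 = 248832 equally likely outcomes.
The number of ordered 5-tuples from {1,…,12} summing to 21 is 4495.
P(sum = 21) = 4495/248832 ≈ 0.0181.

0.0181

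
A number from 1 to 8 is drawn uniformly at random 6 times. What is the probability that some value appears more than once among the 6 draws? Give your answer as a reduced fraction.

3781/4096

P(all 6 different) = 8/8 · 7/8 · ··· · 3/8 = 315/4096.
P(at least two equal) = 1 − 315/4096 = 3781/4096.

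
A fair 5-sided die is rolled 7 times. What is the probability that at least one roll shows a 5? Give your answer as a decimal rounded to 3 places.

0.790

P(no roll shows a 5) = (4/5)^7 ≈ 0.210.
P(at least one) = 1 − 0.210 = 0.790.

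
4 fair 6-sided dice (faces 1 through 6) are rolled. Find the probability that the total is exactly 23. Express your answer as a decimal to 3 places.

There are 6^4 = 1296 equally likely outcomes.
The number of ordered 4-tuples from {1,…,6} summing to 23 is 4.
P(sum = 23) = 4/1296 = 1/324 ≈ 0.003.

0.003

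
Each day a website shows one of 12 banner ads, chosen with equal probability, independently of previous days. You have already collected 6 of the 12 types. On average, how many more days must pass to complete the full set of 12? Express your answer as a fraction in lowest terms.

147/5

Starting from 6 distinct types, each trial gives a new one with probability (12−i)/12 when i types are held, so the wait for the next new type is 12/(12−i).
E = 12/6 + 12/5 + 12/4 + 12/3 + 12/2 + 12/1 = 147/5.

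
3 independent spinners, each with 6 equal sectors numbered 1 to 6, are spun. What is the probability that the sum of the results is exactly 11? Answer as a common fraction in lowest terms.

There are 6^3 = 216 equally likely outcomes.
The number of ordered 3-tuples from {1,…,6} summing to 11 is 27.
P(sum = 11) = 27/216 = 1/8.

1/8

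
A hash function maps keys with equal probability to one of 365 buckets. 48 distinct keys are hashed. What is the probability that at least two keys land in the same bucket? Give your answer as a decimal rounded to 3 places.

0.961

It's easier to compute the probability that all 48 are distinct.
P(all distinct) = 365/365 · 364/365 · ··· · 318/365 ≈ 0.039.
So the probability of at least one match is 1 − 0.039 = 0.961.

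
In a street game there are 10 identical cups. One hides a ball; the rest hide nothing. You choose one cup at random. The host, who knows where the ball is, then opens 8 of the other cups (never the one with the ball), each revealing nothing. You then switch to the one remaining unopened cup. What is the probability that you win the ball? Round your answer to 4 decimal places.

Your original cup holds the ball with probability 1/10, so the other 9 collectively hold it with probability 9/10.
The host can always find 8 empty cups to open, so the reveals don't change that 9/10; it is now spread over the 1 remaining unopened cup.
P(win by switching) = (9/10) · (1/1) = 9/10 ≈ 0.9000.

0.9000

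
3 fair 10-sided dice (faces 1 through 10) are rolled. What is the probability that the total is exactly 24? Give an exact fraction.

There are 10^3 = 1000 equally likely outcomes.
The number of ordered 3-tuples from {1,…,10} summing to 24 is 28.
P(sum = 24) = 28/1000 = 7/250.

7/250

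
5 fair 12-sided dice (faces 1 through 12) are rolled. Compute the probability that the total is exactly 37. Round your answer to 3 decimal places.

0.043

There are 12^5 = 248832 equally likely outcomes.
The number of ordered 5-tuples from {1,…,12} summing to 37 is 10725.
P(sum = 37) = 10725/248832 = 3575/82944 ≈ 0.043.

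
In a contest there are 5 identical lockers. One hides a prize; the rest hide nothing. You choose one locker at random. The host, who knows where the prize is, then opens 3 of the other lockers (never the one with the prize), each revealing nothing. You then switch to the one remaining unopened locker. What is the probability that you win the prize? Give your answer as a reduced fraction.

4/5

Your original locker holds the prize with probability 1/5, so the other 4 collectively hold it with probability 4/5.
The host can always find 3 empty lockers to open, so the reveals don't change that 4/5; it is now spread over the 1 remaining unopened locker.
P(win by switching) = (4/5) · (1/1) = 4/5.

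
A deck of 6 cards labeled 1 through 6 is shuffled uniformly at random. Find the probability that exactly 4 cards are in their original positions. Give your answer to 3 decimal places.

0.021

Choose which 4 of the 6 are fixed: C(6,4) = 15 ways.
The remaining 2 must have no fixed point: D(2) = 1.
P = 15·1/720 = 1/48 ≈ 0.021.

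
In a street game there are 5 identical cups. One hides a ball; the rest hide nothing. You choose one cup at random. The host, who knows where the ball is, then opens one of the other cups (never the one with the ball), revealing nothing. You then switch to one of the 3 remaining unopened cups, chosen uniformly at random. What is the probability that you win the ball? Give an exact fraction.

Your original cup holds the ball with probability 1/5, so the other 4 collectively hold it with probability 4/5.
The host can always find an empty cup to open, so this doesn't change that 4/5; it is now spread over the 3 remaining unopened cups.
P(win by switching) = (4/5) · (1/3) = 4/15.

4/15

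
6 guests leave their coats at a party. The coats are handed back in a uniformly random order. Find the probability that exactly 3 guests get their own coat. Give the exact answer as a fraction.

1/18

Choose which 3 of the 6 are fixed: C(6,3) = 20 ways.
The remaining 3 must have no fixed point: D(3) = 2.
P = 20·2/720 = 1/18.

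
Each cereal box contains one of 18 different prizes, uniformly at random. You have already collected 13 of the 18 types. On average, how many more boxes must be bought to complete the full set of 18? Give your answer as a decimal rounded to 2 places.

41.10

Starting from 13 distinct types, each trial gives a new one with probability (18−i)/18 when i types are held, so the wait for the next new type is 18/(18−i).
E = 18/5 + 18/4 + 18/3 + 18/2 + 18/1 = 411/10 ≈ 41.10.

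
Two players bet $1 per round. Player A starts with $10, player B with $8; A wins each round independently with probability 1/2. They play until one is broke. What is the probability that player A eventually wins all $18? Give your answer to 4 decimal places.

With a fair step, P(i) = ½P(i−1) + ½P(i+1) with P(0)=0, P(18)=1 has the linear solution P(i) = i/18.
P(10) = 10/18 = 5/9 ≈ 0.5556.

0.5556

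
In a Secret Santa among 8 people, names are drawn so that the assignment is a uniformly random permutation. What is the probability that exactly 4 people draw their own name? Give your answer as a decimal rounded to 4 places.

0.0156

Choose which 4 of the 8 are fixed: C(8,4) = 70 ways.
The remaining 4 must have no fixed point: D(4) = 9.
P = 70·9/40320 = 1/64 ≈ 0.0156.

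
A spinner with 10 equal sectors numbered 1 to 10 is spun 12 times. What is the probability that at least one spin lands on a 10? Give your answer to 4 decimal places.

P(no spin lands on a 10) = (9/10)^12 ≈ 0.2824.
P(at least one) = 1 − 0.2824 = 0.7176.

0.7176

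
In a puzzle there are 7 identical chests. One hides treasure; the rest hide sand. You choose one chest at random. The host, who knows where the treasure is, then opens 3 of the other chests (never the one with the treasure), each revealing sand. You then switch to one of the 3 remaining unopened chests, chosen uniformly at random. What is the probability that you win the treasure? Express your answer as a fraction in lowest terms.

2/7

Your original chest holds the treasure with probability 1/7, so the other 6 collectively hold it with probability 6/7.
The host can always find 3 empty chests to open, so the reveals don't change that 6/7; it is now spread over the 3 remaining unopened chests.
P(win by switching) = (6/7) · (1/3) = 2/7.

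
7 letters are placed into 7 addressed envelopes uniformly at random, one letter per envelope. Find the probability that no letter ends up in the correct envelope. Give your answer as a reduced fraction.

This is the derangement probability: permutations of 7 with no fixed point.
D(7) = 7! · (1 − 1/1! + 1/2! − ··· + (−1)^7/7!) = 1854.
P = 1854/5040 = 103/280.

103/280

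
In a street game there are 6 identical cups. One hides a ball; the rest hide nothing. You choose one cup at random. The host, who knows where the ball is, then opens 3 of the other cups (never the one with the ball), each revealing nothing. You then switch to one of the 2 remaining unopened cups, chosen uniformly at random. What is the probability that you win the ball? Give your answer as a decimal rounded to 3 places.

0.417

Your original cup holds the ball with probability 1/6, so the other 5 collectively hold it with probability 5/6.
The host can always find 3 empty cups to open, so the reveals don't change that 5/6; it is now spread over the 2 remaining unopened cups.
P(win by switching) = (5/6) · (1/2) = 5/12 ≈ 0.417.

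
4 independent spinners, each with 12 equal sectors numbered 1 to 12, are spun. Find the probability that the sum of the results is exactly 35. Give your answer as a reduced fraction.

There are 12^4 = 20736 equally likely outcomes.
The number of ordered 4-tuples from {1,…,12} summing to 35 is 544.
P(sum = 35) = 544/20736 = 17/648.

17/648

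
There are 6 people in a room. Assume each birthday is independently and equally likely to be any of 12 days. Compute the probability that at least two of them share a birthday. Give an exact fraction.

It's easier to compute the probability that all 6 are distinct.
P(all distinct) = 12/12 · 11/12 · ··· · 7/12 = 385/1728.
So the probability of at least one match is 1 − 385/1728 = 1343/1728.

1343/1728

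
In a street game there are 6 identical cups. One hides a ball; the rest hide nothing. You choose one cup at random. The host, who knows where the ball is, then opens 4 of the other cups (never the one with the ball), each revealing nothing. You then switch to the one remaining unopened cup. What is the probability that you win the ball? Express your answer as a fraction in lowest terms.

Your original cup holds the ball with probability 1/6, so the other 5 collectively hold it with probability 5/6.
The host can always find 4 empty cups to open, so the reveals don't change that 5/6; it is now spread over the 1 remaining unopened cup.
P(win by switching) = (5/6) · (1/1) = 5/6.

5/6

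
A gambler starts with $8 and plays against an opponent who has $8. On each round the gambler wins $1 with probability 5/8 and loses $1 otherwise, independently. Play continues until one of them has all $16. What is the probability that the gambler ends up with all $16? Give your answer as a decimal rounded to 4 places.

0.9835

Let r = q/p = (3/8)/(5/8) = 3/5. The recurrence P(i) = p·P(i+1) + q·P(i−1) with P(0)=0, P(16)=1 gives P(i) = (1 − r^i)/(1 − r^16).
P(8) = (1 − (3/5)^8) / (1 − (3/5)^16) = 390625/397186 ≈ 0.9835.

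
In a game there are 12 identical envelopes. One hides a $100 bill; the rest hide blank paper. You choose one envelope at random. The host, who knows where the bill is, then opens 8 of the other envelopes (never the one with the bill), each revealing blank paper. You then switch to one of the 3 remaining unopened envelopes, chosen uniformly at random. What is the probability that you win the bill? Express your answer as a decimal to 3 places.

Your original envelope holds the bill with probability 1/12, so the other 11 collectively hold it with probability 11/12.
The host can always find 8 empty envelopes to open, so the reveals don't change that 11/12; it is now spread over the 3 remaining unopened envelopes.
P(win by switching) = (11/12) · (1/3) = 11/36 ≈ 0.306.

0.306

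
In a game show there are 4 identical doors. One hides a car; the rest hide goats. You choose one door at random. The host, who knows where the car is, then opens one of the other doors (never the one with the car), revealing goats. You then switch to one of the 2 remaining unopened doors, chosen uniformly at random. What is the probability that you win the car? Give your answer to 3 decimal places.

Your original door holds the car with probability 1/4, so the other 3 collectively hold it with probability 3/4.
The host can always find an empty door to open, so this doesn't change that 3/4; it is now spread over the 2 remaining unopened doors.
P(win by switching) = (3/4) · (1/2) = 3/8 ≈ 0.375.

0.375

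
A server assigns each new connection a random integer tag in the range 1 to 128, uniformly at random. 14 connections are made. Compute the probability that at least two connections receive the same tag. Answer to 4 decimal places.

It's easier to compute the probability that all 14 are distinct.
P(all distinct) = 128/128 · 127/128 · ··· · 115/128 ≈ 0.4784.
So the probability of at least one match is 1 − 0.4784 = 0.5216.

0.5216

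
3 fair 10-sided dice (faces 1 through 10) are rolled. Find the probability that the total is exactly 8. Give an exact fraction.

There are 10^3 = 1000 equally likely outcomes.
The number of ordered 3-tuples from {1,…,10} summing to 8 is 21.
P(sum = 8) = 21/1000.

21/1000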